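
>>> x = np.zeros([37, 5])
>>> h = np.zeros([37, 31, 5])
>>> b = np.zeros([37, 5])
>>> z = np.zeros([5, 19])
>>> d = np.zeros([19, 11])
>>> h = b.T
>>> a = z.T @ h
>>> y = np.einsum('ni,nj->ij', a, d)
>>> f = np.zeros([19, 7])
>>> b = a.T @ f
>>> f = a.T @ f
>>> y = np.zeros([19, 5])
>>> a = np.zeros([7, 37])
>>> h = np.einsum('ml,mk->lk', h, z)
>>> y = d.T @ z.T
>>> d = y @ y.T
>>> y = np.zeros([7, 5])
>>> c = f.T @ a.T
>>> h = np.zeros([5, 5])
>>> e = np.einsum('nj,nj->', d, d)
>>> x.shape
(37, 5)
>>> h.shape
(5, 5)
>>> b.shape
(37, 7)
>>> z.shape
(5, 19)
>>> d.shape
(11, 11)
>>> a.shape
(7, 37)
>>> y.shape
(7, 5)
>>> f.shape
(37, 7)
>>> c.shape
(7, 7)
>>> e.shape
()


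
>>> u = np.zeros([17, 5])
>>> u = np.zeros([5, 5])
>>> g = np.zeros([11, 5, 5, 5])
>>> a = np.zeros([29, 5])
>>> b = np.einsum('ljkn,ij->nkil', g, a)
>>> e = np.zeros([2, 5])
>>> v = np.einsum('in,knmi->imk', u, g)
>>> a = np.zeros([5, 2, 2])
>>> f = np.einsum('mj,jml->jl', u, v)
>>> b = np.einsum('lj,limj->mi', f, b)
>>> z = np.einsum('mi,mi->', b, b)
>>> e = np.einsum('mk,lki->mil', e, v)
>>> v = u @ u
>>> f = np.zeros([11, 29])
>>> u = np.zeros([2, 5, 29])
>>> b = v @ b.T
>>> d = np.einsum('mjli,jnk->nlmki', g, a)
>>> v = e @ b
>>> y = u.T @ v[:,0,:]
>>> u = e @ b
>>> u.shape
(2, 11, 29)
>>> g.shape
(11, 5, 5, 5)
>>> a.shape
(5, 2, 2)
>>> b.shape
(5, 29)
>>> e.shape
(2, 11, 5)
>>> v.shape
(2, 11, 29)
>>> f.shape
(11, 29)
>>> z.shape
()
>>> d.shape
(2, 5, 11, 2, 5)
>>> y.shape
(29, 5, 29)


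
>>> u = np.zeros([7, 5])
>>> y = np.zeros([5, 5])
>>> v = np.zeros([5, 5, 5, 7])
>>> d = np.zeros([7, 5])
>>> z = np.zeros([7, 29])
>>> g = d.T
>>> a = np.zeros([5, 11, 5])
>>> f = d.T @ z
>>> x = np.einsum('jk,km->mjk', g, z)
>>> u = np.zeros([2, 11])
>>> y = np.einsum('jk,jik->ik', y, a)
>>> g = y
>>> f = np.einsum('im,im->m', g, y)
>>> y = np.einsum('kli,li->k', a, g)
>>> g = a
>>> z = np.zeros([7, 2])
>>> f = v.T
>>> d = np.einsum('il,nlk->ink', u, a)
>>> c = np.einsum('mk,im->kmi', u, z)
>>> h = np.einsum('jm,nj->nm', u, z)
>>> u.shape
(2, 11)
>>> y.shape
(5,)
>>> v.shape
(5, 5, 5, 7)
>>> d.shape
(2, 5, 5)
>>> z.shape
(7, 2)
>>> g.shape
(5, 11, 5)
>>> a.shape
(5, 11, 5)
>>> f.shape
(7, 5, 5, 5)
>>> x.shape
(29, 5, 7)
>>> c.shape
(11, 2, 7)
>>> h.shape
(7, 11)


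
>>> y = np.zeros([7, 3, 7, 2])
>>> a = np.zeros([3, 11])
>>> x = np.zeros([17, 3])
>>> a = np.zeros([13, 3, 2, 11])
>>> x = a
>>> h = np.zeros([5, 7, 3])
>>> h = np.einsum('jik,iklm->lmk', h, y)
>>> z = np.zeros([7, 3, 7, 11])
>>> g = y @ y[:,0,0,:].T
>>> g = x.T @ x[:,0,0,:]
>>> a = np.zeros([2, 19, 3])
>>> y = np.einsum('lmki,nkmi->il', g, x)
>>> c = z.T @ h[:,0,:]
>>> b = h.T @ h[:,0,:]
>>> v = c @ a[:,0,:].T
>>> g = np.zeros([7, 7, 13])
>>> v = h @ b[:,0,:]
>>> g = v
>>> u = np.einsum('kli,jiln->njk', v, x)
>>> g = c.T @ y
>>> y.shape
(11, 11)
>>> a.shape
(2, 19, 3)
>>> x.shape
(13, 3, 2, 11)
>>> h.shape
(7, 2, 3)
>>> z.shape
(7, 3, 7, 11)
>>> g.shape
(3, 3, 7, 11)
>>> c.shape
(11, 7, 3, 3)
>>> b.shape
(3, 2, 3)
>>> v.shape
(7, 2, 3)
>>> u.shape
(11, 13, 7)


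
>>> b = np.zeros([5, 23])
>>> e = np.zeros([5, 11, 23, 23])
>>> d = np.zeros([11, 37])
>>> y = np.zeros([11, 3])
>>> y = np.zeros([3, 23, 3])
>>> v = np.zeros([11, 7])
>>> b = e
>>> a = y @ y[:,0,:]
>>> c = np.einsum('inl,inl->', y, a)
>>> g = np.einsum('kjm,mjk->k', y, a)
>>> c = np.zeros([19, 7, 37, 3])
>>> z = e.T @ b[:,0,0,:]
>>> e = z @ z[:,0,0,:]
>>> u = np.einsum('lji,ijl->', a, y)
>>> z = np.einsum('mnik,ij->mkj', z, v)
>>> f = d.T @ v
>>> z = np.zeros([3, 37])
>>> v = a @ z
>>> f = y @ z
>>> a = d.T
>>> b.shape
(5, 11, 23, 23)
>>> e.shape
(23, 23, 11, 23)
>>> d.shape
(11, 37)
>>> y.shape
(3, 23, 3)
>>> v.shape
(3, 23, 37)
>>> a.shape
(37, 11)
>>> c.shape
(19, 7, 37, 3)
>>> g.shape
(3,)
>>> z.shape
(3, 37)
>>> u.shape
()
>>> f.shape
(3, 23, 37)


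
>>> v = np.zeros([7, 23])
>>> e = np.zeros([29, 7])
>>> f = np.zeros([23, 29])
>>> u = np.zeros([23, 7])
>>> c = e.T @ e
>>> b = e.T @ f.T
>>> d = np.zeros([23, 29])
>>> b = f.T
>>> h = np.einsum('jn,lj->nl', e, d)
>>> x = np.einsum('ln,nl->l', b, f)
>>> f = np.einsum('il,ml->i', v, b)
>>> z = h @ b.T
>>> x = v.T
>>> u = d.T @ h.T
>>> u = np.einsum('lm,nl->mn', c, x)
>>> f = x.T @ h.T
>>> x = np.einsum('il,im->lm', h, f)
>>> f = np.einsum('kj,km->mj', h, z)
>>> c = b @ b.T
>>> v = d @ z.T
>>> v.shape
(23, 7)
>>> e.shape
(29, 7)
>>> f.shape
(29, 23)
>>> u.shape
(7, 23)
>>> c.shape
(29, 29)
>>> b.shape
(29, 23)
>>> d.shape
(23, 29)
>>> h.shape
(7, 23)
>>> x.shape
(23, 7)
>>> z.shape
(7, 29)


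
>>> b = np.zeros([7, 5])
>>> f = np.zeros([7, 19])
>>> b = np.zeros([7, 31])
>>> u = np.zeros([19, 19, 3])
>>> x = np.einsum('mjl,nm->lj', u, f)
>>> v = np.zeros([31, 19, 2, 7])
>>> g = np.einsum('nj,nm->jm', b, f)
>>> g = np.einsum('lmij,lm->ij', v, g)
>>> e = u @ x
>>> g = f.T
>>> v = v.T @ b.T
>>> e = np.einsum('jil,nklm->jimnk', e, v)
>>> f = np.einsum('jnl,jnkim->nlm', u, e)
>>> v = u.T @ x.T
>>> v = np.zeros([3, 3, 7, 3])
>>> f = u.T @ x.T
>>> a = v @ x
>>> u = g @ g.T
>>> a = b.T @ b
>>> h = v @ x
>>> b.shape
(7, 31)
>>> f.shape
(3, 19, 3)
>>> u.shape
(19, 19)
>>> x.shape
(3, 19)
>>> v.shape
(3, 3, 7, 3)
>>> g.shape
(19, 7)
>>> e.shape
(19, 19, 7, 7, 2)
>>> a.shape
(31, 31)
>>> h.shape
(3, 3, 7, 19)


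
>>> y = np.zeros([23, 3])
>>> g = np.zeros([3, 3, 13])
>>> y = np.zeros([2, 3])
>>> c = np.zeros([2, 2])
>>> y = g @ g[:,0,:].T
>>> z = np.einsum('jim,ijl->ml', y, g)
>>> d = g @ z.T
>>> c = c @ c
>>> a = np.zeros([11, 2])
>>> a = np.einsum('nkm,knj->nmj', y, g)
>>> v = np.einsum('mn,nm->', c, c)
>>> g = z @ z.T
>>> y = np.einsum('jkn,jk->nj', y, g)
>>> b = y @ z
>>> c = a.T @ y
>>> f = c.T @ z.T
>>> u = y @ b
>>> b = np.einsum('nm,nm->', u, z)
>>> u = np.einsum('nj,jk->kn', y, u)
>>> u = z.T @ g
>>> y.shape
(3, 3)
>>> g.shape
(3, 3)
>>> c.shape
(13, 3, 3)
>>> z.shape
(3, 13)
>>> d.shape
(3, 3, 3)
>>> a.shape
(3, 3, 13)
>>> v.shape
()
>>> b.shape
()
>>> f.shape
(3, 3, 3)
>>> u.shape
(13, 3)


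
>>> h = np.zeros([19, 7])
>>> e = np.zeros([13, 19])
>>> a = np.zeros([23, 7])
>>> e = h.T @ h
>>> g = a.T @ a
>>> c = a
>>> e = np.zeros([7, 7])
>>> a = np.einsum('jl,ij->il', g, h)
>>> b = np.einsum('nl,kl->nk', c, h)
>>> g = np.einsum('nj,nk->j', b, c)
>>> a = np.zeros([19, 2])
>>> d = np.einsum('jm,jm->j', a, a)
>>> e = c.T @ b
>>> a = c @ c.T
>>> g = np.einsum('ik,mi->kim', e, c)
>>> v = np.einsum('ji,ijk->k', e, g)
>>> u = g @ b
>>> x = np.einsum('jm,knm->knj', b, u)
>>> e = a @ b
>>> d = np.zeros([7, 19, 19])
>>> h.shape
(19, 7)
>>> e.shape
(23, 19)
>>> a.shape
(23, 23)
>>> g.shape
(19, 7, 23)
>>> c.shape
(23, 7)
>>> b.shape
(23, 19)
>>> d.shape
(7, 19, 19)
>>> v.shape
(23,)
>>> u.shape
(19, 7, 19)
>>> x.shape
(19, 7, 23)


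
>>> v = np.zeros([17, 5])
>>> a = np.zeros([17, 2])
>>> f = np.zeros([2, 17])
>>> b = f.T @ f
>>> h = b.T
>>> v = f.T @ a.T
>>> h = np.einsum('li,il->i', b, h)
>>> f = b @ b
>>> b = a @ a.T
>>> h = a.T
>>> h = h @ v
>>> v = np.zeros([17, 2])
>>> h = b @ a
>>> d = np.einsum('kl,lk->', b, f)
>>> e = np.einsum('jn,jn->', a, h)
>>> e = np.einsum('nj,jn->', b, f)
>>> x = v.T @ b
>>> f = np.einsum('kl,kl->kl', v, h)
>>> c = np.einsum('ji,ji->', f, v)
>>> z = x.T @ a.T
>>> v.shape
(17, 2)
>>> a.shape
(17, 2)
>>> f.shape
(17, 2)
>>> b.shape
(17, 17)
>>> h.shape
(17, 2)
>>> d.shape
()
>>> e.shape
()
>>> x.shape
(2, 17)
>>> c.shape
()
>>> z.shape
(17, 17)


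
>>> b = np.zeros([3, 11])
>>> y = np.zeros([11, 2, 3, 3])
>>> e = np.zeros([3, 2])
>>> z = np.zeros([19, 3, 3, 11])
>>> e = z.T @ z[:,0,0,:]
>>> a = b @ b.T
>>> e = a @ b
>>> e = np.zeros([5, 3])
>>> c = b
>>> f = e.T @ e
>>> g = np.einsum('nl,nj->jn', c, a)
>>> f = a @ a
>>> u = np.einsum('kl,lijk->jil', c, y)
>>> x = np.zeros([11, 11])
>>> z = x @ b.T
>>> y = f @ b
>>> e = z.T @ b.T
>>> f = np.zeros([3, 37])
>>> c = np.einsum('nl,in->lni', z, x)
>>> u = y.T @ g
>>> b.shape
(3, 11)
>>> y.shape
(3, 11)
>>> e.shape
(3, 3)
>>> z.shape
(11, 3)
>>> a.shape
(3, 3)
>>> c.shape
(3, 11, 11)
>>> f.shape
(3, 37)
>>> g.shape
(3, 3)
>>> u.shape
(11, 3)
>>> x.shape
(11, 11)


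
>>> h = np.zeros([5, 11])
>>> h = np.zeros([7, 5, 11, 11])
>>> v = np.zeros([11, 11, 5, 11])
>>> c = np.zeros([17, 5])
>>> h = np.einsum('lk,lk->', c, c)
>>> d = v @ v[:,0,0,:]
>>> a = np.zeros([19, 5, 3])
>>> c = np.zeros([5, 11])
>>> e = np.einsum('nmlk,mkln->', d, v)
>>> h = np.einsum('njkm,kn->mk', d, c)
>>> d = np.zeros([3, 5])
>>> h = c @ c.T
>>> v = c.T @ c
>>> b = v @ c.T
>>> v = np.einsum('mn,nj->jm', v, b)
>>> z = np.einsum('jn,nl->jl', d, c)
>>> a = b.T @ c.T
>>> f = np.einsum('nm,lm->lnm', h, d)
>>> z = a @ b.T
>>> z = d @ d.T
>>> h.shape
(5, 5)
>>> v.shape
(5, 11)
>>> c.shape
(5, 11)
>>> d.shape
(3, 5)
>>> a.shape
(5, 5)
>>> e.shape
()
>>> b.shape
(11, 5)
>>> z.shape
(3, 3)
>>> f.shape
(3, 5, 5)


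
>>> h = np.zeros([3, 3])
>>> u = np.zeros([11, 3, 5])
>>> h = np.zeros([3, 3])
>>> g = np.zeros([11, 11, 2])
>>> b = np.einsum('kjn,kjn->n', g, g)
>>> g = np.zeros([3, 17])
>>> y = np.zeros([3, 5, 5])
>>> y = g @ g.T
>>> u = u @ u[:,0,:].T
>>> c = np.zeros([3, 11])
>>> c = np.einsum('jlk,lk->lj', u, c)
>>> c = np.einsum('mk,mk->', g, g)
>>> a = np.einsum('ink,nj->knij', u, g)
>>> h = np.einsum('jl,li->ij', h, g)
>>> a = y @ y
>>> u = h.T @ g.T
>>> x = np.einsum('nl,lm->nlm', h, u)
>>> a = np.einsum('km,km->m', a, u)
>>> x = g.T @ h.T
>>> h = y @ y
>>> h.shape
(3, 3)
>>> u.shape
(3, 3)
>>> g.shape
(3, 17)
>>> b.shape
(2,)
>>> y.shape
(3, 3)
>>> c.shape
()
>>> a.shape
(3,)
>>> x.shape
(17, 17)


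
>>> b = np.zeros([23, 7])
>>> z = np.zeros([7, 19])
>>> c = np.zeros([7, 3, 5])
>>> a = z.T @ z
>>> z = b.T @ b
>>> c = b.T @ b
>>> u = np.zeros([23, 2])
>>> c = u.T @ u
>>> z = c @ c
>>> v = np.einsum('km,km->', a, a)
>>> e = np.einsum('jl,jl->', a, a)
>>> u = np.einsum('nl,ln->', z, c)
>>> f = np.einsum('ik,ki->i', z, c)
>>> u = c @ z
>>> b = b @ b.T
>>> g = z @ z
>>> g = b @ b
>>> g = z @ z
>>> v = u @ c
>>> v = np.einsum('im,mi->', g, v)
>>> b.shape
(23, 23)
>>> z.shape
(2, 2)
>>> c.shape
(2, 2)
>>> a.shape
(19, 19)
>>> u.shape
(2, 2)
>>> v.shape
()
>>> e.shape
()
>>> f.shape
(2,)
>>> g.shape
(2, 2)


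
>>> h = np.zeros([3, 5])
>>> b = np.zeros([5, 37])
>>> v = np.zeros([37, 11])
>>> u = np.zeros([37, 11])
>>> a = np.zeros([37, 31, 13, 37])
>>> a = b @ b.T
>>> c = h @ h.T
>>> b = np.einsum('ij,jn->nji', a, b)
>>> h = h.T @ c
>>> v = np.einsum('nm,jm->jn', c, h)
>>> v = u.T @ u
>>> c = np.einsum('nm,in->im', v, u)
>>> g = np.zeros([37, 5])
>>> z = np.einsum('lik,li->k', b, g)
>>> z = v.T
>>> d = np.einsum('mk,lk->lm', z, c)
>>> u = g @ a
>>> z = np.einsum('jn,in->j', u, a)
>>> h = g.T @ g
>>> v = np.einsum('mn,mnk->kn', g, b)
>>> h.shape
(5, 5)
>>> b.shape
(37, 5, 5)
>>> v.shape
(5, 5)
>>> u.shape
(37, 5)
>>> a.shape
(5, 5)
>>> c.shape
(37, 11)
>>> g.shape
(37, 5)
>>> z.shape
(37,)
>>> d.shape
(37, 11)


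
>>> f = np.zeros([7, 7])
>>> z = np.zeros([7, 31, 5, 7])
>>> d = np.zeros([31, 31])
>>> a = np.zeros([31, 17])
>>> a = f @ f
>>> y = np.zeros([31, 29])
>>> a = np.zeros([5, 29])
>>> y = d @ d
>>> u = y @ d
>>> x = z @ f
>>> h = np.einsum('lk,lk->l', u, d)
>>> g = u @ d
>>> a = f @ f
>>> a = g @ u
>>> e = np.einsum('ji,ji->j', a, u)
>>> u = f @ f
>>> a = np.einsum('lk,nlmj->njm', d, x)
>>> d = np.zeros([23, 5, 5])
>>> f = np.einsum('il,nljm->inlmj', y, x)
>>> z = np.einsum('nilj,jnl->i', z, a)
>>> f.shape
(31, 7, 31, 7, 5)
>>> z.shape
(31,)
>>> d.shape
(23, 5, 5)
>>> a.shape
(7, 7, 5)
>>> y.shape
(31, 31)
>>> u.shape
(7, 7)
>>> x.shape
(7, 31, 5, 7)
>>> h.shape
(31,)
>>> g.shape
(31, 31)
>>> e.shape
(31,)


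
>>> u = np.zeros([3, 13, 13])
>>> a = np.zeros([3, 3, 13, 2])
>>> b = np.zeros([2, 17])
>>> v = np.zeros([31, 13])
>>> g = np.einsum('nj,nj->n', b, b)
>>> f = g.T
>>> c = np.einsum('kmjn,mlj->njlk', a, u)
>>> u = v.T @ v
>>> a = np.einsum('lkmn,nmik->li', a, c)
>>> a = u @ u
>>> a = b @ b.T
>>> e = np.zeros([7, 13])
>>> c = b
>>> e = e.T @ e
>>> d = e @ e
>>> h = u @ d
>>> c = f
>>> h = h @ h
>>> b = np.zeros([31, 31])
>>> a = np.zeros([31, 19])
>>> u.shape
(13, 13)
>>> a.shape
(31, 19)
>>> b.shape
(31, 31)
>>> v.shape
(31, 13)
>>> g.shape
(2,)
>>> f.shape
(2,)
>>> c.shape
(2,)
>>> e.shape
(13, 13)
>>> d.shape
(13, 13)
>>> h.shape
(13, 13)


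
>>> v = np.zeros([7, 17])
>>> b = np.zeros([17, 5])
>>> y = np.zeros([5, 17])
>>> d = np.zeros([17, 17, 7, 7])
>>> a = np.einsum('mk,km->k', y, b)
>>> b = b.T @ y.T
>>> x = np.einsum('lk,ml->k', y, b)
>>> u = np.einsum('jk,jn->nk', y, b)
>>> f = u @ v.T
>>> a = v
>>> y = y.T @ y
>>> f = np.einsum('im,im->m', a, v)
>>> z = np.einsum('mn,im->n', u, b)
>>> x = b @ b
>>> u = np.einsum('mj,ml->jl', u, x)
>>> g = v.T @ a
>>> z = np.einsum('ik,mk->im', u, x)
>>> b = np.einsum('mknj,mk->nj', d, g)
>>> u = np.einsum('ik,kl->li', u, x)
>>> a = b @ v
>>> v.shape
(7, 17)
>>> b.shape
(7, 7)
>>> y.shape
(17, 17)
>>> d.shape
(17, 17, 7, 7)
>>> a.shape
(7, 17)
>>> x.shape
(5, 5)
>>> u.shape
(5, 17)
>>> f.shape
(17,)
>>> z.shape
(17, 5)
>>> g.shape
(17, 17)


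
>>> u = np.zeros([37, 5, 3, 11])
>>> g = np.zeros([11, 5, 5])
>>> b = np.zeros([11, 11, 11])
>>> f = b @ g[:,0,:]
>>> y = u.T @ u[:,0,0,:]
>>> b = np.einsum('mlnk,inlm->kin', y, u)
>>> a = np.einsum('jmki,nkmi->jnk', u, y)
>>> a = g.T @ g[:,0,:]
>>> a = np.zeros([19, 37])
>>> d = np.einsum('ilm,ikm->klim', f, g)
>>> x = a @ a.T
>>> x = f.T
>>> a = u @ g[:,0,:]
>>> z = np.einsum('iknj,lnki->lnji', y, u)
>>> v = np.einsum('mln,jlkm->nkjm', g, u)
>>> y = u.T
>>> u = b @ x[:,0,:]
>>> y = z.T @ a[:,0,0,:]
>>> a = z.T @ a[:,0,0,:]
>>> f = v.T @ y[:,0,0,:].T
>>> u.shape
(11, 37, 11)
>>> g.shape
(11, 5, 5)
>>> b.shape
(11, 37, 5)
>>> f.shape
(11, 37, 3, 11)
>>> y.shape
(11, 11, 5, 5)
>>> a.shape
(11, 11, 5, 5)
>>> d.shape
(5, 11, 11, 5)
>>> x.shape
(5, 11, 11)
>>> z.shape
(37, 5, 11, 11)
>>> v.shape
(5, 3, 37, 11)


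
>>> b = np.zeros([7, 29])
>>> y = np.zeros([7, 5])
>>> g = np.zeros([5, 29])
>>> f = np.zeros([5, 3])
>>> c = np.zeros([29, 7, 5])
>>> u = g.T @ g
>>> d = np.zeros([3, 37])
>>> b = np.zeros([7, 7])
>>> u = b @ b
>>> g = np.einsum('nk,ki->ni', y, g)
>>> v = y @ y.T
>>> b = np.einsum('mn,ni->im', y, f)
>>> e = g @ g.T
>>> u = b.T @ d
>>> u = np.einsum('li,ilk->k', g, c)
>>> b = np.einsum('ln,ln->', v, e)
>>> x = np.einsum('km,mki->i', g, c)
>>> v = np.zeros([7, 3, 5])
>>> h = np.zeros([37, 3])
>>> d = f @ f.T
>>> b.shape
()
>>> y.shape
(7, 5)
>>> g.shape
(7, 29)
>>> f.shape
(5, 3)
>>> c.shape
(29, 7, 5)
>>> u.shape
(5,)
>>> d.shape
(5, 5)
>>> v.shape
(7, 3, 5)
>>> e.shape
(7, 7)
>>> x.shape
(5,)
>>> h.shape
(37, 3)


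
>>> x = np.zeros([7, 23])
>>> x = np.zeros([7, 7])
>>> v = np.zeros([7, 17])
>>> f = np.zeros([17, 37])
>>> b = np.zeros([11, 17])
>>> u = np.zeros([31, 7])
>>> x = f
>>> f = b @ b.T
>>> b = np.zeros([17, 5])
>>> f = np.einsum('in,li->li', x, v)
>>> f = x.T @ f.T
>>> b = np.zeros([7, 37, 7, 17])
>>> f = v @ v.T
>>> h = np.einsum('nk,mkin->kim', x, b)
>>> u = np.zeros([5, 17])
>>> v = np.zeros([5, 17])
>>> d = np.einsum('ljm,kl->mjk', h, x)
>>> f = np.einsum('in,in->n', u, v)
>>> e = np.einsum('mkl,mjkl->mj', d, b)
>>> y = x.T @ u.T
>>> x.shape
(17, 37)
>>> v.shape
(5, 17)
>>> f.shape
(17,)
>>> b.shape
(7, 37, 7, 17)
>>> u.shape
(5, 17)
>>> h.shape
(37, 7, 7)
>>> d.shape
(7, 7, 17)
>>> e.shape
(7, 37)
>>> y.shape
(37, 5)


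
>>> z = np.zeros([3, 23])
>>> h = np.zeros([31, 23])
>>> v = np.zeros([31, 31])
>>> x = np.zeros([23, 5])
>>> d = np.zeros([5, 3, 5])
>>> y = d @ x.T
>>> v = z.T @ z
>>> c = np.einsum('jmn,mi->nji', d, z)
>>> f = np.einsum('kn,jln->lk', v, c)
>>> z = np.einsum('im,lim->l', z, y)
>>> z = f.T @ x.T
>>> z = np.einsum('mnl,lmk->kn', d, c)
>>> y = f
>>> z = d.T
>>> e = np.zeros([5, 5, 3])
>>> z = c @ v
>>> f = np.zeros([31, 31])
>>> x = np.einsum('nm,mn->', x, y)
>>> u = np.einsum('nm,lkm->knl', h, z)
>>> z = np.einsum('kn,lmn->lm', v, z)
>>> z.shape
(5, 5)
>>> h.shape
(31, 23)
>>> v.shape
(23, 23)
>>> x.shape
()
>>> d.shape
(5, 3, 5)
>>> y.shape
(5, 23)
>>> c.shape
(5, 5, 23)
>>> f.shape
(31, 31)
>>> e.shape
(5, 5, 3)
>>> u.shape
(5, 31, 5)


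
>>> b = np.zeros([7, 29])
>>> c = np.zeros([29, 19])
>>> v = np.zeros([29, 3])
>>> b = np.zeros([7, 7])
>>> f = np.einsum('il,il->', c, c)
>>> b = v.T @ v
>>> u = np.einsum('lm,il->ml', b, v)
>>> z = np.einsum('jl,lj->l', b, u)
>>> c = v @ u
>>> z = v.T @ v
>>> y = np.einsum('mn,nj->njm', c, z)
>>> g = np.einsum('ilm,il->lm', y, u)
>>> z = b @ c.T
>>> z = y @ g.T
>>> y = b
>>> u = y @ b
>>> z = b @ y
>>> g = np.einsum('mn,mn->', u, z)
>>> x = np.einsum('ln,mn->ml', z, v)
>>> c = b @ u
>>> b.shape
(3, 3)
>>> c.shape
(3, 3)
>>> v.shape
(29, 3)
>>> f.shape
()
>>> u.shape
(3, 3)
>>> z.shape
(3, 3)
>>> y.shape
(3, 3)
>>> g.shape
()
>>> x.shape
(29, 3)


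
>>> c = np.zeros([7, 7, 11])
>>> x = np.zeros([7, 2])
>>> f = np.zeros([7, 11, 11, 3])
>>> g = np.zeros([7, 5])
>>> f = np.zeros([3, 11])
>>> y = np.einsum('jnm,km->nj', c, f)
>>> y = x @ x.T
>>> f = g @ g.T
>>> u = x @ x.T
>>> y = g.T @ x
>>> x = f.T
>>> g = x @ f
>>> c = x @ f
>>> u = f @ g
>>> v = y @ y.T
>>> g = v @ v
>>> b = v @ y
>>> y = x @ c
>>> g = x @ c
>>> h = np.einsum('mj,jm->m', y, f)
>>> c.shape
(7, 7)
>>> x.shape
(7, 7)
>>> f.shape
(7, 7)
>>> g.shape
(7, 7)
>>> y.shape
(7, 7)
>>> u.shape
(7, 7)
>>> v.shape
(5, 5)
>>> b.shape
(5, 2)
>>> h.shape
(7,)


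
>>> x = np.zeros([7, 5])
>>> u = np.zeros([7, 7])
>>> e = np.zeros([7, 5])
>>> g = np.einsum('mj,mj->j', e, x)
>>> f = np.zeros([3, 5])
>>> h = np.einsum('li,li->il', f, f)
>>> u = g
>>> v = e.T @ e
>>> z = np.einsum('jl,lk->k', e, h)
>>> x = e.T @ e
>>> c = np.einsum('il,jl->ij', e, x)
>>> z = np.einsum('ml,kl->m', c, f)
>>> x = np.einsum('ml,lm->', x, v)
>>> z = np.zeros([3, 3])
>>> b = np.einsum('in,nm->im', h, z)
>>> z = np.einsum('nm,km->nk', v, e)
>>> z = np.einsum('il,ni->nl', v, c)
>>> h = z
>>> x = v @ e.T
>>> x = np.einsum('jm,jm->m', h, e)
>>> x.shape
(5,)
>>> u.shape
(5,)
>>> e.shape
(7, 5)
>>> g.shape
(5,)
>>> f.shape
(3, 5)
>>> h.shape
(7, 5)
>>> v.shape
(5, 5)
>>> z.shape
(7, 5)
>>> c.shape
(7, 5)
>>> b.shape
(5, 3)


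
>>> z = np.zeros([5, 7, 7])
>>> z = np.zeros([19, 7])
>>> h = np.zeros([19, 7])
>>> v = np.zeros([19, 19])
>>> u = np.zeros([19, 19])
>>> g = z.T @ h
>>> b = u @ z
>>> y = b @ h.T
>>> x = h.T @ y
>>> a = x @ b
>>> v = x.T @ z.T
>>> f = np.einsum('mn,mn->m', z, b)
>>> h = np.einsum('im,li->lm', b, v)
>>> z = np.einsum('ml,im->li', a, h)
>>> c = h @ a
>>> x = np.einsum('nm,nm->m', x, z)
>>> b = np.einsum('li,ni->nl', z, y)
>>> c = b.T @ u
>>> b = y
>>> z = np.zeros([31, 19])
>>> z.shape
(31, 19)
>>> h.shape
(19, 7)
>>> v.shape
(19, 19)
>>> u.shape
(19, 19)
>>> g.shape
(7, 7)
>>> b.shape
(19, 19)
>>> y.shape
(19, 19)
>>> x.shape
(19,)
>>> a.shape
(7, 7)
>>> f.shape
(19,)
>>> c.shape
(7, 19)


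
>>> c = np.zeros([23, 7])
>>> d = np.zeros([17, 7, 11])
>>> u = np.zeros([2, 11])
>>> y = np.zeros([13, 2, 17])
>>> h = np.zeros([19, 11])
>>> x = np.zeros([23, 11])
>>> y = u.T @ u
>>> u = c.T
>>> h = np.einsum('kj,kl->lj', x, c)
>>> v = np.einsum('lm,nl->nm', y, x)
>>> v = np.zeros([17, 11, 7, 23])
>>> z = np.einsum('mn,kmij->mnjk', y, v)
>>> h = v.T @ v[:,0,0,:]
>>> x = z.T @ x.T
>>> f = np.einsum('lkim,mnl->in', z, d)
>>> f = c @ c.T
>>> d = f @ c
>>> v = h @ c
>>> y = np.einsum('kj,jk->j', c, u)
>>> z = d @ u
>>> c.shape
(23, 7)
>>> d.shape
(23, 7)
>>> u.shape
(7, 23)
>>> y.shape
(7,)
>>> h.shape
(23, 7, 11, 23)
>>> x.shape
(17, 23, 11, 23)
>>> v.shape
(23, 7, 11, 7)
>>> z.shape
(23, 23)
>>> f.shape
(23, 23)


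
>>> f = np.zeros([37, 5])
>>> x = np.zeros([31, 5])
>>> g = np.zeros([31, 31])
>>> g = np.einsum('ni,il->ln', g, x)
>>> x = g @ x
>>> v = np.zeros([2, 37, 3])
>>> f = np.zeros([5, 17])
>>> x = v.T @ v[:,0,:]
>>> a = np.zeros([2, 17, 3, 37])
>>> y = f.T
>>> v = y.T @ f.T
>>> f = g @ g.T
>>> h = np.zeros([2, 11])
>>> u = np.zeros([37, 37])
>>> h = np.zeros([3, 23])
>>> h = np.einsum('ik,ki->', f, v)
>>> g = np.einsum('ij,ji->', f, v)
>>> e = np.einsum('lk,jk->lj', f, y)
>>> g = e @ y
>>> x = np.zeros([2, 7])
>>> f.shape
(5, 5)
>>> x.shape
(2, 7)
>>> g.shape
(5, 5)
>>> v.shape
(5, 5)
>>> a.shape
(2, 17, 3, 37)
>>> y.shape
(17, 5)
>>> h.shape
()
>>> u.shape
(37, 37)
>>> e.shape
(5, 17)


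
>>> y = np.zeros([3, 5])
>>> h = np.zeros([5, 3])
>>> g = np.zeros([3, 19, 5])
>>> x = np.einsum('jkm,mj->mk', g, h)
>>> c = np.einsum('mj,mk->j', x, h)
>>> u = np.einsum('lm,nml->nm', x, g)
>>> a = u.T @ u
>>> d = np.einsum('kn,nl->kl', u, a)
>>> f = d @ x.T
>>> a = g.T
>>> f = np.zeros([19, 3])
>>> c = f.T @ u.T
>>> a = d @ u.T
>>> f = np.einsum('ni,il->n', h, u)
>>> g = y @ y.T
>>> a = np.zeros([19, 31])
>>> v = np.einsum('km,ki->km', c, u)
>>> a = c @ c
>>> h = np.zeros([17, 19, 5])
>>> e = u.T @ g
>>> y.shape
(3, 5)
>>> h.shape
(17, 19, 5)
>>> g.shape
(3, 3)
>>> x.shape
(5, 19)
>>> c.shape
(3, 3)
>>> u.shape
(3, 19)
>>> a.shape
(3, 3)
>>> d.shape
(3, 19)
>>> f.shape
(5,)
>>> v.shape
(3, 3)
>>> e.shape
(19, 3)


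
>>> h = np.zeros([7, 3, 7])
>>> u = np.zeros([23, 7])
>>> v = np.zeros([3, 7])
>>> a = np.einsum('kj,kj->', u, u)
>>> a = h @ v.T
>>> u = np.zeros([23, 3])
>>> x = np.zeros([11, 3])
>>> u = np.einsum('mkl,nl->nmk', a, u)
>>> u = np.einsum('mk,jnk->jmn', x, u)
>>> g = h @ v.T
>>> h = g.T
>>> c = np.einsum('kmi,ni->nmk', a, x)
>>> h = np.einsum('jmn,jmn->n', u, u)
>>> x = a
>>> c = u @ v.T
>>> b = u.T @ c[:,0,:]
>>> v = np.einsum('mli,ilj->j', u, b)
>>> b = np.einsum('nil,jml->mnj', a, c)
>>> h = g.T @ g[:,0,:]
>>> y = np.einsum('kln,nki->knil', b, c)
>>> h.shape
(3, 3, 3)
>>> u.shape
(23, 11, 7)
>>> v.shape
(3,)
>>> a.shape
(7, 3, 3)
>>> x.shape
(7, 3, 3)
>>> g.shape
(7, 3, 3)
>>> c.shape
(23, 11, 3)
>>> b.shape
(11, 7, 23)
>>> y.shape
(11, 23, 3, 7)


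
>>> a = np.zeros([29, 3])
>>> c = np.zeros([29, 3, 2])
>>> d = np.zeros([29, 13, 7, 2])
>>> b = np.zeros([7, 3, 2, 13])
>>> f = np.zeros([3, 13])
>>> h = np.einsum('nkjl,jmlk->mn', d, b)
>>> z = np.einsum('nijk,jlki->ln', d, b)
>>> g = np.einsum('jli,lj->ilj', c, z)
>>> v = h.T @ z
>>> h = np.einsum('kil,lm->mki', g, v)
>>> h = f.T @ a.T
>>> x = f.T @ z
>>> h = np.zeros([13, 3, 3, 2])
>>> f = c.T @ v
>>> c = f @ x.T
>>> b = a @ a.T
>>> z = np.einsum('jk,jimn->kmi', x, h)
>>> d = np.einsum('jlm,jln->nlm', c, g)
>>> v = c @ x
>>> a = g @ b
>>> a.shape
(2, 3, 29)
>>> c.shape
(2, 3, 13)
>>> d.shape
(29, 3, 13)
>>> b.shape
(29, 29)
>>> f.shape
(2, 3, 29)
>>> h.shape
(13, 3, 3, 2)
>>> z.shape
(29, 3, 3)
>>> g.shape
(2, 3, 29)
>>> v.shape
(2, 3, 29)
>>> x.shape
(13, 29)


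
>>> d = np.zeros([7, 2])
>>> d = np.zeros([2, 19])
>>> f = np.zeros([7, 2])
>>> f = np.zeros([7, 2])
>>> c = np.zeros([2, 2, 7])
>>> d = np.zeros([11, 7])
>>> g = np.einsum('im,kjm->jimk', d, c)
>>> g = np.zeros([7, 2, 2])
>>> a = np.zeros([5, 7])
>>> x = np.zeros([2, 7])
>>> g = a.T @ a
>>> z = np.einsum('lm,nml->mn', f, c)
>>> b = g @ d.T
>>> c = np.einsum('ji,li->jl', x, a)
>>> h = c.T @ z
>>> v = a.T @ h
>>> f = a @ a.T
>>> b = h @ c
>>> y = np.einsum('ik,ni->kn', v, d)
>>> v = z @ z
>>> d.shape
(11, 7)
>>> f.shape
(5, 5)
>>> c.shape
(2, 5)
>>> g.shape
(7, 7)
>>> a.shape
(5, 7)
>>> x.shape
(2, 7)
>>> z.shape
(2, 2)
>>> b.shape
(5, 5)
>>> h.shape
(5, 2)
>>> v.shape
(2, 2)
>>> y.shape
(2, 11)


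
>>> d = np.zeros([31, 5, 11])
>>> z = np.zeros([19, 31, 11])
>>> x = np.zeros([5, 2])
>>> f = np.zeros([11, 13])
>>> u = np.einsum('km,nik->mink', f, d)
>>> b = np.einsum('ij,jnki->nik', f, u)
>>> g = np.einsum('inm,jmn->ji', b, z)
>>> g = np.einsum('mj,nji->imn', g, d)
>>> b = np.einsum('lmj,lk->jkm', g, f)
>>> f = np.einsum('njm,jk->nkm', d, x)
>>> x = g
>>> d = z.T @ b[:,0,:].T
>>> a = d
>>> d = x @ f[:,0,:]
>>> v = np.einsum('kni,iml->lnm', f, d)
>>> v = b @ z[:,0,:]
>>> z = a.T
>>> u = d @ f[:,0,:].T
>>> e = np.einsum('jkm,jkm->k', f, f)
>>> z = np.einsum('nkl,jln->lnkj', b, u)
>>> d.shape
(11, 19, 11)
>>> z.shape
(19, 31, 13, 11)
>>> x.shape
(11, 19, 31)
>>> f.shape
(31, 2, 11)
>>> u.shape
(11, 19, 31)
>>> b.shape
(31, 13, 19)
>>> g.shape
(11, 19, 31)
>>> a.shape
(11, 31, 31)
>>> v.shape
(31, 13, 11)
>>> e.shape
(2,)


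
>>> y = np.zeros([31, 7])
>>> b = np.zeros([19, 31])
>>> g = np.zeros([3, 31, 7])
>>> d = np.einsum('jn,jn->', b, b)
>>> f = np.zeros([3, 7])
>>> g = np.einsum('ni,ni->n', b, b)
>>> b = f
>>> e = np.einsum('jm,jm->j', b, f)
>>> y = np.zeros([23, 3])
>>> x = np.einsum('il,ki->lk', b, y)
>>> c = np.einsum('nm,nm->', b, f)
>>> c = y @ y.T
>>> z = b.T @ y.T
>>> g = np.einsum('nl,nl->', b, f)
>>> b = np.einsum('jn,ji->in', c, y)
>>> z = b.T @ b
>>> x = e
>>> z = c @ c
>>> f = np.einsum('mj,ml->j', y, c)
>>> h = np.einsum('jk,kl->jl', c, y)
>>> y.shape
(23, 3)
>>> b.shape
(3, 23)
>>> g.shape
()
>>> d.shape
()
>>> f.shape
(3,)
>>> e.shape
(3,)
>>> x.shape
(3,)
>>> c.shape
(23, 23)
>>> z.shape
(23, 23)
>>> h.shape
(23, 3)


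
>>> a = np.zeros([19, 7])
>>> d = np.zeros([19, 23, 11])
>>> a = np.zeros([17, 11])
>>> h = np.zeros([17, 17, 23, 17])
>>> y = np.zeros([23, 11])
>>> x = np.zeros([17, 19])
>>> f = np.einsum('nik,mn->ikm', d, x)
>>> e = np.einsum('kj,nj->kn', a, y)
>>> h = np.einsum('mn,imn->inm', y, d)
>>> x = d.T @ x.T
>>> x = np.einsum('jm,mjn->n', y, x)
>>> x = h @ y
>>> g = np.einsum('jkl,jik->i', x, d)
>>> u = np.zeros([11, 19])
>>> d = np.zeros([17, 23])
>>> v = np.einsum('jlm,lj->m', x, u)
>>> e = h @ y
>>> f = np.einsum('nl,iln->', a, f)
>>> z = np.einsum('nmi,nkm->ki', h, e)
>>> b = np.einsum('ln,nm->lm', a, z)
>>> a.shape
(17, 11)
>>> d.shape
(17, 23)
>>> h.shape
(19, 11, 23)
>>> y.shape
(23, 11)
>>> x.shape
(19, 11, 11)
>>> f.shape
()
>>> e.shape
(19, 11, 11)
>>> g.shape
(23,)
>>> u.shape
(11, 19)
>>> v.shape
(11,)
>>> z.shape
(11, 23)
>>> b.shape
(17, 23)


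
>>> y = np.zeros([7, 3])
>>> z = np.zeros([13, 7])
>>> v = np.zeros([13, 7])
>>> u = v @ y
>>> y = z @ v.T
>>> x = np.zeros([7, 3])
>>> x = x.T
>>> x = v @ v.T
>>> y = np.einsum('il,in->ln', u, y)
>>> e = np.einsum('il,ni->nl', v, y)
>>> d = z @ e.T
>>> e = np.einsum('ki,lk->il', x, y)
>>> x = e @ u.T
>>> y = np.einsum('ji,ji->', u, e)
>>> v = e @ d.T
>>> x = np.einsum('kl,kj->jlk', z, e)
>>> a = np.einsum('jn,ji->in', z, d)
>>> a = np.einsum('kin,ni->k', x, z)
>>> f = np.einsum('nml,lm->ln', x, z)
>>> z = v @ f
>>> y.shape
()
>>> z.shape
(13, 3)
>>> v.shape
(13, 13)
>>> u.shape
(13, 3)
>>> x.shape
(3, 7, 13)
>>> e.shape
(13, 3)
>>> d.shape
(13, 3)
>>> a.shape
(3,)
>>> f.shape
(13, 3)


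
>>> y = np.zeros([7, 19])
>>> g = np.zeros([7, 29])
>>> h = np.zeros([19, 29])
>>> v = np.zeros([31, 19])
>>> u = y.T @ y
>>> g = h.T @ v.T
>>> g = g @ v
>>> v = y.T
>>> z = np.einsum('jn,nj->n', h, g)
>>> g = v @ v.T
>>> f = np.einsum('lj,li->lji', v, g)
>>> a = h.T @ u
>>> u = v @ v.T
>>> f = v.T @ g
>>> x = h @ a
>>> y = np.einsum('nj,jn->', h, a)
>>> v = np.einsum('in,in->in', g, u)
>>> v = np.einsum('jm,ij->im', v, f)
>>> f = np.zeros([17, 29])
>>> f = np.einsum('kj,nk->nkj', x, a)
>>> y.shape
()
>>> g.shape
(19, 19)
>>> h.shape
(19, 29)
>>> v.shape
(7, 19)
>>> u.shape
(19, 19)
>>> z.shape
(29,)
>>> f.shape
(29, 19, 19)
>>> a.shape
(29, 19)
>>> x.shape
(19, 19)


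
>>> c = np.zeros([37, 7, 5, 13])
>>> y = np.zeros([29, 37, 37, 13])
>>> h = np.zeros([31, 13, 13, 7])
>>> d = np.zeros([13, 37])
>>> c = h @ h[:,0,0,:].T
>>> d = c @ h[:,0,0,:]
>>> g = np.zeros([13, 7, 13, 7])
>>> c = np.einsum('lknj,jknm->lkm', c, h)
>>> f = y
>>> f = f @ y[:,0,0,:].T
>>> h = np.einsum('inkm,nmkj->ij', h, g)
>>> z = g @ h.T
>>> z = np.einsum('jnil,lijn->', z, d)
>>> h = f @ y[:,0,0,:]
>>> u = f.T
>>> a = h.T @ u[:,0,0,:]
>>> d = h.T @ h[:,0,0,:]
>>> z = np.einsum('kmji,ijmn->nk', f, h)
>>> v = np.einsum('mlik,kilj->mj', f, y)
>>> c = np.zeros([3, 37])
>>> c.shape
(3, 37)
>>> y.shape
(29, 37, 37, 13)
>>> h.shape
(29, 37, 37, 13)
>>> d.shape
(13, 37, 37, 13)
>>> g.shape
(13, 7, 13, 7)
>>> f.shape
(29, 37, 37, 29)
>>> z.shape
(13, 29)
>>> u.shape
(29, 37, 37, 29)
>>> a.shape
(13, 37, 37, 29)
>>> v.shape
(29, 13)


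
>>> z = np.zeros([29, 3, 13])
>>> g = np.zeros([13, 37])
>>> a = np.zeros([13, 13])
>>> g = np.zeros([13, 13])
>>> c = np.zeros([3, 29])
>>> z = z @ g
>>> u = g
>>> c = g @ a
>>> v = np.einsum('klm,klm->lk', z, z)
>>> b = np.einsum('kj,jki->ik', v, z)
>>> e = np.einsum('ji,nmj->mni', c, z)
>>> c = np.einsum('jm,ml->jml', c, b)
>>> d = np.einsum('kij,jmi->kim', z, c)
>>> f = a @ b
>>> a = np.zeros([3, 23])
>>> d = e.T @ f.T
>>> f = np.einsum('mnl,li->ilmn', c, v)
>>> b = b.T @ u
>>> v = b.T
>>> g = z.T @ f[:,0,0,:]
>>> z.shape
(29, 3, 13)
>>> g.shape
(13, 3, 13)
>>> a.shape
(3, 23)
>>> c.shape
(13, 13, 3)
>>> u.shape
(13, 13)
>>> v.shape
(13, 3)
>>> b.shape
(3, 13)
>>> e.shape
(3, 29, 13)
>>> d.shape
(13, 29, 13)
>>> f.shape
(29, 3, 13, 13)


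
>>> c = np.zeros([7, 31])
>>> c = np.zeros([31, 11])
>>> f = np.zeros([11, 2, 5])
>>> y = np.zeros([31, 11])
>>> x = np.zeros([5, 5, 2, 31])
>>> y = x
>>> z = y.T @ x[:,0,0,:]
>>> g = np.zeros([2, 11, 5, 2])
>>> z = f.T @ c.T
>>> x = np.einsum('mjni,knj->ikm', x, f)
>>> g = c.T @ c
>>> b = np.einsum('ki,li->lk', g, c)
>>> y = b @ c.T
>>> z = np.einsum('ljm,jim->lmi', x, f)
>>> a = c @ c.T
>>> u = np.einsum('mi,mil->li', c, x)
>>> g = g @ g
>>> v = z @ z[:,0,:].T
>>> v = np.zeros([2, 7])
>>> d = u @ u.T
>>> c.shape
(31, 11)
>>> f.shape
(11, 2, 5)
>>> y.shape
(31, 31)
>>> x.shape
(31, 11, 5)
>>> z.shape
(31, 5, 2)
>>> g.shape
(11, 11)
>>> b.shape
(31, 11)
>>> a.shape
(31, 31)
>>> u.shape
(5, 11)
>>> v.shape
(2, 7)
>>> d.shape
(5, 5)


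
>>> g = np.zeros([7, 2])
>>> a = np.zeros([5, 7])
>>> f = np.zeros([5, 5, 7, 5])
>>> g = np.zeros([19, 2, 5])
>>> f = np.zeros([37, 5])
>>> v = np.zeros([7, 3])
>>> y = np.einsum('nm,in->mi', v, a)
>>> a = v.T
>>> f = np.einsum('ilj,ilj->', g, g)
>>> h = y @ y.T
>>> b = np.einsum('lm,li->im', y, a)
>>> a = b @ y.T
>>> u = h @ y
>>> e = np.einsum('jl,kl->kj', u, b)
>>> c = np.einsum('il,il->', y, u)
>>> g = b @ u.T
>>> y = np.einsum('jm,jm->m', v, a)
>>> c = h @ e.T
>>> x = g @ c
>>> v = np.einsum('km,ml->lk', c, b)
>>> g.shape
(7, 3)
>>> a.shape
(7, 3)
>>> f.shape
()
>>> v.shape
(5, 3)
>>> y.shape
(3,)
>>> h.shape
(3, 3)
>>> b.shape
(7, 5)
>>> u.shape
(3, 5)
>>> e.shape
(7, 3)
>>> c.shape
(3, 7)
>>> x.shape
(7, 7)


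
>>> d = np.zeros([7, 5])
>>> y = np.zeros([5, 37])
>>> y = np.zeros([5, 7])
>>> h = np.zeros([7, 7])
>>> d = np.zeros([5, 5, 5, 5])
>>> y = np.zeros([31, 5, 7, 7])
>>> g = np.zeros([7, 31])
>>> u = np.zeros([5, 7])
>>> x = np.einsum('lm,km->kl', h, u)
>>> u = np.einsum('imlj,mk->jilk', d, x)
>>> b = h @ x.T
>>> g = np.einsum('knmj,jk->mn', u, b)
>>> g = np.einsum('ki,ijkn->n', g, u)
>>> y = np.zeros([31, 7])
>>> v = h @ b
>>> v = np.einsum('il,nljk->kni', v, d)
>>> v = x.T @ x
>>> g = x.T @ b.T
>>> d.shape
(5, 5, 5, 5)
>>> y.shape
(31, 7)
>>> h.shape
(7, 7)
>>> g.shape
(7, 7)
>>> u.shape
(5, 5, 5, 7)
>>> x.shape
(5, 7)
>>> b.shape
(7, 5)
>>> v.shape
(7, 7)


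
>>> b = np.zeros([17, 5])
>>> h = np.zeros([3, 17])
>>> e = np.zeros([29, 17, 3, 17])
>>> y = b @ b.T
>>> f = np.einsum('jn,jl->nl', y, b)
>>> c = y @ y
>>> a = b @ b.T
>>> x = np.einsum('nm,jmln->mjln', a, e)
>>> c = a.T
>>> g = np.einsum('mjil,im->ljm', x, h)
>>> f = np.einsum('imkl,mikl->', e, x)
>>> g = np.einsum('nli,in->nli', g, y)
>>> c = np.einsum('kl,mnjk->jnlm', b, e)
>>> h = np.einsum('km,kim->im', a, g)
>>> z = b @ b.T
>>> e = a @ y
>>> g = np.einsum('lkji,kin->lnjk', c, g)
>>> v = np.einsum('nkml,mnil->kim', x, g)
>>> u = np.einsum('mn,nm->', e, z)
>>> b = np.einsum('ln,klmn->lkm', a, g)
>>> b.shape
(17, 3, 5)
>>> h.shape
(29, 17)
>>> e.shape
(17, 17)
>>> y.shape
(17, 17)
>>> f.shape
()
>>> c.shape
(3, 17, 5, 29)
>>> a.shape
(17, 17)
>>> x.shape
(17, 29, 3, 17)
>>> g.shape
(3, 17, 5, 17)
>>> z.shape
(17, 17)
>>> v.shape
(29, 5, 3)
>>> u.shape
()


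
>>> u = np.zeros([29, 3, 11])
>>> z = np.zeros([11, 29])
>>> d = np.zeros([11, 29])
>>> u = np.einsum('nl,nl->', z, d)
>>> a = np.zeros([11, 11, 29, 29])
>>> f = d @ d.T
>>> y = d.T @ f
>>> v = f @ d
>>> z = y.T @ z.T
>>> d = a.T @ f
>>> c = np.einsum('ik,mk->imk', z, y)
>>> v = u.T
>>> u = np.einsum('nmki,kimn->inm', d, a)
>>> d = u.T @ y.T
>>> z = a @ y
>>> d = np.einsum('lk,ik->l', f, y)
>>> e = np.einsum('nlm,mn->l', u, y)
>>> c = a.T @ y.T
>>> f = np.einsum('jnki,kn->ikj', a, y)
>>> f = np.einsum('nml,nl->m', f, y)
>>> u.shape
(11, 29, 29)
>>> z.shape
(11, 11, 29, 11)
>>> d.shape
(11,)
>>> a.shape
(11, 11, 29, 29)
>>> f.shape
(29,)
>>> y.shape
(29, 11)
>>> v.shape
()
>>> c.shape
(29, 29, 11, 29)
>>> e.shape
(29,)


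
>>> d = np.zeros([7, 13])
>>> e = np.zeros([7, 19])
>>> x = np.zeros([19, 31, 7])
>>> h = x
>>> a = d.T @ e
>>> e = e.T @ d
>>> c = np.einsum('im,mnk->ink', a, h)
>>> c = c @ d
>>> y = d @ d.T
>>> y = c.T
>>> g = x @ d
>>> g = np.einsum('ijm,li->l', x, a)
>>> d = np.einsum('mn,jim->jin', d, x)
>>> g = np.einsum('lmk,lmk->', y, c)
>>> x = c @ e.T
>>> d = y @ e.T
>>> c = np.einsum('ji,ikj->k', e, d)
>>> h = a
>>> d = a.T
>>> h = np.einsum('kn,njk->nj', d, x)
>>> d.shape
(19, 13)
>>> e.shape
(19, 13)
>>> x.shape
(13, 31, 19)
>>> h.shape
(13, 31)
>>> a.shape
(13, 19)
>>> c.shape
(31,)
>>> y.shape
(13, 31, 13)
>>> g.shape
()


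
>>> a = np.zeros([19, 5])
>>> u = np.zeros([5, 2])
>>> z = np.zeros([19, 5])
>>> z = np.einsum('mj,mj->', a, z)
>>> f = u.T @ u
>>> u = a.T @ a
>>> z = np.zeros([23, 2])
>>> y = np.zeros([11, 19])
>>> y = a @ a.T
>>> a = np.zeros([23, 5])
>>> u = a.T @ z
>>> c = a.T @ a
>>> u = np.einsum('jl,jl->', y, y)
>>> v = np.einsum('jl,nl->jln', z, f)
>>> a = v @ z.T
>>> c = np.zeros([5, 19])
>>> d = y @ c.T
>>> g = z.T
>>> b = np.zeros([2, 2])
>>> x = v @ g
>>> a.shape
(23, 2, 23)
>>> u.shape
()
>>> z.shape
(23, 2)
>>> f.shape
(2, 2)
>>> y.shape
(19, 19)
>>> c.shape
(5, 19)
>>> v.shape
(23, 2, 2)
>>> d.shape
(19, 5)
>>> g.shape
(2, 23)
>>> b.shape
(2, 2)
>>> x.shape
(23, 2, 23)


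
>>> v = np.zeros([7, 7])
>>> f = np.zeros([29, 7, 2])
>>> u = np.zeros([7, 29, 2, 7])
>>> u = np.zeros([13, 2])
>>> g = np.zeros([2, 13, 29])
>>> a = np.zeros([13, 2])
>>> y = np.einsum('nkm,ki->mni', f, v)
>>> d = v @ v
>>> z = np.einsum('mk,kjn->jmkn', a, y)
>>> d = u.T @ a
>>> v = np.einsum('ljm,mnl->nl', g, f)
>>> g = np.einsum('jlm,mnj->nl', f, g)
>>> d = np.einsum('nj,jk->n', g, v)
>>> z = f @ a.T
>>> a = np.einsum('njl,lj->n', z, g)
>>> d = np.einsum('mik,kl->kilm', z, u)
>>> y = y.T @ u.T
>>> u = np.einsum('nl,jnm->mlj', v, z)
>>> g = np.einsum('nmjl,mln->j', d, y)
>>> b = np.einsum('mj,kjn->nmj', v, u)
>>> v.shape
(7, 2)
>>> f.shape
(29, 7, 2)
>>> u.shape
(13, 2, 29)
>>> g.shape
(2,)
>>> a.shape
(29,)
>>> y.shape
(7, 29, 13)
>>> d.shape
(13, 7, 2, 29)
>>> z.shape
(29, 7, 13)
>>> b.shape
(29, 7, 2)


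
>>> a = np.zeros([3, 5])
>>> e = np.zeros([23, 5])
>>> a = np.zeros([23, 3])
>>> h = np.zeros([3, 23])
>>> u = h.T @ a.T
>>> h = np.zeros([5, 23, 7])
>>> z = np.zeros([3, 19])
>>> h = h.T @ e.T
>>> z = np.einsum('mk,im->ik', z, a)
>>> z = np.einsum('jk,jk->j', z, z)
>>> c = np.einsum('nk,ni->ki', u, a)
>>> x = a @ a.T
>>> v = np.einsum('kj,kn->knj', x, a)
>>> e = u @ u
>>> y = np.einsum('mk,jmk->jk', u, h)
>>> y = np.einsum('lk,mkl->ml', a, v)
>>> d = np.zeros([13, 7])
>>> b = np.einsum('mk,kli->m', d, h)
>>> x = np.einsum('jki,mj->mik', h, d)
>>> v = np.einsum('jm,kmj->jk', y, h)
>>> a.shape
(23, 3)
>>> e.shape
(23, 23)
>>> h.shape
(7, 23, 23)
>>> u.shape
(23, 23)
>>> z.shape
(23,)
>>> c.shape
(23, 3)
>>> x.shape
(13, 23, 23)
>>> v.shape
(23, 7)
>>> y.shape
(23, 23)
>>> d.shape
(13, 7)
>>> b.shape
(13,)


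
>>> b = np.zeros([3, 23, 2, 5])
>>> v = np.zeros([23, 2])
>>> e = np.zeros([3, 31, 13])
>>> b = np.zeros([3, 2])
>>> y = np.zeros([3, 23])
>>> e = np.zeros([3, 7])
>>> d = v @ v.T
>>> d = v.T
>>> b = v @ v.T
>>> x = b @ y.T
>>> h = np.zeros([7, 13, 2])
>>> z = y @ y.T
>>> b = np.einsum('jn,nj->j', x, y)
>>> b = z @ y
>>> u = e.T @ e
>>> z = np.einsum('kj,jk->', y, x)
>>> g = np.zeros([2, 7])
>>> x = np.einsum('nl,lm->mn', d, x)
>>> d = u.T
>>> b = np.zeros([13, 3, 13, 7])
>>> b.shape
(13, 3, 13, 7)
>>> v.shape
(23, 2)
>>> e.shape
(3, 7)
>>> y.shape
(3, 23)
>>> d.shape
(7, 7)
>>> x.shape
(3, 2)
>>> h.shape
(7, 13, 2)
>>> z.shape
()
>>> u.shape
(7, 7)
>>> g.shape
(2, 7)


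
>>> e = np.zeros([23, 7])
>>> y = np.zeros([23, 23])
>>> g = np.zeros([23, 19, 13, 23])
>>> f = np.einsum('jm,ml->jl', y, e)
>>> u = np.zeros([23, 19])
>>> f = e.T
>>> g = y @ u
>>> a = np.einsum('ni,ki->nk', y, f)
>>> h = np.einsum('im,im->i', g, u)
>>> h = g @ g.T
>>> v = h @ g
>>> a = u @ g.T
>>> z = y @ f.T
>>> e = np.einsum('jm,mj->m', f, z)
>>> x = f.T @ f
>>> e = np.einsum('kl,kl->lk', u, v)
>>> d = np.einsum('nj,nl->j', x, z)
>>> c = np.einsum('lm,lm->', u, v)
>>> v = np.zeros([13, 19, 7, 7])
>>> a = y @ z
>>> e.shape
(19, 23)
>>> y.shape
(23, 23)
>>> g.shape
(23, 19)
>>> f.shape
(7, 23)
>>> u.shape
(23, 19)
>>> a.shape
(23, 7)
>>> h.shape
(23, 23)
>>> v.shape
(13, 19, 7, 7)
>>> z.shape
(23, 7)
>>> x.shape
(23, 23)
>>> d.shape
(23,)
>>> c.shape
()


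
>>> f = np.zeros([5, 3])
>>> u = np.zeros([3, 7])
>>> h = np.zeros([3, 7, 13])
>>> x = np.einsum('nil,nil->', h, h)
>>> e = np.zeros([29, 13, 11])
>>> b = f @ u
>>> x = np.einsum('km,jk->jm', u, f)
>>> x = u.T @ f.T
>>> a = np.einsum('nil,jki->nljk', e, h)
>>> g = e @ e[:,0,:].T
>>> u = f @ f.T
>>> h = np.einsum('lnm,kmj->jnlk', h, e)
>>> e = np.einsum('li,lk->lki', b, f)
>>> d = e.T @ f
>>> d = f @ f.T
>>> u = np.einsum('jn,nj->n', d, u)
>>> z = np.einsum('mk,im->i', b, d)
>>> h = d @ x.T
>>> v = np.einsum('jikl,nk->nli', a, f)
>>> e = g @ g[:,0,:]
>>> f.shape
(5, 3)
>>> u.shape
(5,)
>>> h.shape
(5, 7)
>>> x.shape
(7, 5)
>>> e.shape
(29, 13, 29)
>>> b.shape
(5, 7)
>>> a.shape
(29, 11, 3, 7)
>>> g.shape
(29, 13, 29)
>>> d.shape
(5, 5)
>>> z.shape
(5,)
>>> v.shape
(5, 7, 11)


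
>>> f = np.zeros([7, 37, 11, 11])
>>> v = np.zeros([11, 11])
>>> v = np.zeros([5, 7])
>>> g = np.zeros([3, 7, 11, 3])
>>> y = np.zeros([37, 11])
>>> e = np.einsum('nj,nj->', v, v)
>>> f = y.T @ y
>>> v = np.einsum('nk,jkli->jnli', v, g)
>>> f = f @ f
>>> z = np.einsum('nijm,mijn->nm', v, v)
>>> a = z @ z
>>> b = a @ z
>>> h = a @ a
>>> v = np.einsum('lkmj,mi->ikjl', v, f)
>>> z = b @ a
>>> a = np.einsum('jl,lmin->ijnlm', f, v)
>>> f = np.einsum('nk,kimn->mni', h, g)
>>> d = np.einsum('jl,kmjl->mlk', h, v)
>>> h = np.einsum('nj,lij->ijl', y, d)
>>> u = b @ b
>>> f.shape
(11, 3, 7)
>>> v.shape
(11, 5, 3, 3)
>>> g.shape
(3, 7, 11, 3)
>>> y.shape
(37, 11)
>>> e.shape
()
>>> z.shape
(3, 3)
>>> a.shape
(3, 11, 3, 11, 5)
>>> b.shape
(3, 3)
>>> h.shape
(3, 11, 5)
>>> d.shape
(5, 3, 11)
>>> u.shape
(3, 3)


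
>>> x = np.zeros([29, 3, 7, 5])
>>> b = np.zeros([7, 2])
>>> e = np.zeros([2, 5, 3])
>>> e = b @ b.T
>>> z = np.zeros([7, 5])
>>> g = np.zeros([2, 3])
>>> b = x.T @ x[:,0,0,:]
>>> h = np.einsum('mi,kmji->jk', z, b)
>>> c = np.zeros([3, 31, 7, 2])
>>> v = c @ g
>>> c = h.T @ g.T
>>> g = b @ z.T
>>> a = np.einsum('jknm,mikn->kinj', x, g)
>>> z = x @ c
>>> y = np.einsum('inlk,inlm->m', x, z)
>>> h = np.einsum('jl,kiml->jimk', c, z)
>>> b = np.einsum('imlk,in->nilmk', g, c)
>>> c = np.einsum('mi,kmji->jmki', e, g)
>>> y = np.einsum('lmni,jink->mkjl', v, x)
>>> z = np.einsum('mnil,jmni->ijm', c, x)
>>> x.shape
(29, 3, 7, 5)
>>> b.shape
(2, 5, 3, 7, 7)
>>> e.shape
(7, 7)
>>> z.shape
(5, 29, 3)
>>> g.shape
(5, 7, 3, 7)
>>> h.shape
(5, 3, 7, 29)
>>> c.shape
(3, 7, 5, 7)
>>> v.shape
(3, 31, 7, 3)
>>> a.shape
(3, 7, 7, 29)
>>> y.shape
(31, 5, 29, 3)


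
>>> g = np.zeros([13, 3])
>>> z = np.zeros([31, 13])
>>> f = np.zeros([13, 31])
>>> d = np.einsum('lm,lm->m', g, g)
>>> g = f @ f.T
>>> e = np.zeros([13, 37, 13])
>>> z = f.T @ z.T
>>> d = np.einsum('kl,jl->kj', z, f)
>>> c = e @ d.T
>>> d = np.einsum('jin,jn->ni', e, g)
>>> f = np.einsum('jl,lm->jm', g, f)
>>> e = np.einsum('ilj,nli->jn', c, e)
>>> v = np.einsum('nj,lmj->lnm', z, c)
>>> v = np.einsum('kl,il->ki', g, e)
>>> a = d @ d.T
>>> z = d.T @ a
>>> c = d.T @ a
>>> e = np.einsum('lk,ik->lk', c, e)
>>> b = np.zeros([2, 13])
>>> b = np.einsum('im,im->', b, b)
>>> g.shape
(13, 13)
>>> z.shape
(37, 13)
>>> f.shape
(13, 31)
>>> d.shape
(13, 37)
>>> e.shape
(37, 13)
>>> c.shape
(37, 13)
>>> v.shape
(13, 31)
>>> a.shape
(13, 13)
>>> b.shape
()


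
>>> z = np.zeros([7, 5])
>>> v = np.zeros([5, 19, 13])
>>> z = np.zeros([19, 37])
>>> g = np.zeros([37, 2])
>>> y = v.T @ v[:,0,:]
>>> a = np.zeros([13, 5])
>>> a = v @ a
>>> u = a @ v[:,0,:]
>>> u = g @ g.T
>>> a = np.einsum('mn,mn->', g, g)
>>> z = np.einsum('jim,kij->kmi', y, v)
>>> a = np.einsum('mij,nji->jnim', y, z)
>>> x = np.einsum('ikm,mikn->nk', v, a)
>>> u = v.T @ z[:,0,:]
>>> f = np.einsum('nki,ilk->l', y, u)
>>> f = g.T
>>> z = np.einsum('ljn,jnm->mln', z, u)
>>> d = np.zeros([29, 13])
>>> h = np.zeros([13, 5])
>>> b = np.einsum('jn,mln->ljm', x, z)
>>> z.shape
(19, 5, 19)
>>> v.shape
(5, 19, 13)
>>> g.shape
(37, 2)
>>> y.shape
(13, 19, 13)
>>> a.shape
(13, 5, 19, 13)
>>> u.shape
(13, 19, 19)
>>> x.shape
(13, 19)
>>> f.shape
(2, 37)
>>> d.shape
(29, 13)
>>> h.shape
(13, 5)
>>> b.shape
(5, 13, 19)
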